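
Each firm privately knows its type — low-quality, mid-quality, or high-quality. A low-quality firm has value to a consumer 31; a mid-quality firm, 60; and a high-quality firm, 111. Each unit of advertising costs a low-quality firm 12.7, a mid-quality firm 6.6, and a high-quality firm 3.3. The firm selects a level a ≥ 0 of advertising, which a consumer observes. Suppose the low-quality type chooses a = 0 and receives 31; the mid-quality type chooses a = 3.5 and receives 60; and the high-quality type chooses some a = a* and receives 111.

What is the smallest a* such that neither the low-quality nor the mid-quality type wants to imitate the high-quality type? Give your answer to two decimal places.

11.23

Low-quality type (on-path payoff 31) won't mimic when 31 ≥ 111 − 12.7·a*, i.e. a* ≥ 6.30.
Mid-quality type (on-path payoff 60 − 6.6×3.5 = 36.9) won't mimic when 36.9 ≥ 111 − 6.6·a*, i.e. a* ≥ 11.23.
Both must hold, so a* = max(6.30, 11.23) = 11.23. The mid-quality type's constraint binds.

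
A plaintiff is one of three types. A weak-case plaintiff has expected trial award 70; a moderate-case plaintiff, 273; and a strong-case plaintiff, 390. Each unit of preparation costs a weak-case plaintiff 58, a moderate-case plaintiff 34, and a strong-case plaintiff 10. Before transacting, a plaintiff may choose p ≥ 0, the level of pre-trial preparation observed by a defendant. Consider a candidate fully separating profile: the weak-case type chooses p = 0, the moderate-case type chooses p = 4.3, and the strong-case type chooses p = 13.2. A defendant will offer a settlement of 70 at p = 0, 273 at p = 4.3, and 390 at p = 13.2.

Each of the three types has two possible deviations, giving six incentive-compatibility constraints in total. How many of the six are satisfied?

6

Weak-case (own payoff 70): to p=4.3 gives 273 − 58×4.3 = 23.6 → no gain ✓; to p=13.2 gives 390 − 58×13.2 = -375.6 → no gain ✓.
Moderate-case (own payoff 273 − 34×4.3 = 126.8): to p=0 gives 70 → no gain ✓; to p=13.2 gives 390 − 34×13.2 = -58.8 → no gain ✓.
Strong-case (own payoff 390 − 10×13.2 = 258): to p=0 gives 70 → no gain ✓; to p=4.3 gives 273 − 10×4.3 = 230 → no gain ✓.
6 of the 6 constraints hold; this profile is a separating equilibrium.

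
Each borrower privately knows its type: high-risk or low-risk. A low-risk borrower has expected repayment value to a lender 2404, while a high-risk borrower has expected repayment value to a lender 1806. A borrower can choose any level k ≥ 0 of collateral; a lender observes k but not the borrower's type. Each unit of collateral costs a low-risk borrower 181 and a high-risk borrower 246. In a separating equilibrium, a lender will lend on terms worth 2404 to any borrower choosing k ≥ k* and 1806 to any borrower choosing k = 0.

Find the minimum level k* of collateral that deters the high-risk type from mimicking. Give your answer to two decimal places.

A high-risk borrower choosing k = 0 receives 1806.
Imitating at k* instead would pay 2404 at cost 246·k*, netting 2404 − 246·k*.
Indifference: 1806 = 2404 − 246·k*, so k* = (2404 − 1806) / 246 ≈ 2.43.
At k* the high-risk type's incentive constraint just binds; the low-risk type strictly prefers k* since its per-unit cost is lower.

2.43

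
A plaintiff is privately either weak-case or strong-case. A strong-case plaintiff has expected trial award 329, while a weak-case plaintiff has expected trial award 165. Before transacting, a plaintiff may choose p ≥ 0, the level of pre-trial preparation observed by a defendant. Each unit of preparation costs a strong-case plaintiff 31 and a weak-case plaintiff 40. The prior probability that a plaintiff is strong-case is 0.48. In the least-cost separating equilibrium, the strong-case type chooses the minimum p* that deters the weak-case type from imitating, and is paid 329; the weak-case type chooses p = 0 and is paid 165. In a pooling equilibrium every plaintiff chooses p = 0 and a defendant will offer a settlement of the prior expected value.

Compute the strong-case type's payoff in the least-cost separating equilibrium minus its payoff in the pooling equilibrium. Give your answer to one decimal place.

Least-cost separating signal: p* solves 165 = 329 − 40·p*, so p* = (329 − 165)/40 = 4.1.
Strong-case type's separating payoff: 329 − 31 × p* = 329 − 31 × (329 − 165)/40 = 329 − 5084/40 = 201.9.
Pooling payoff: 0.48 × 329 + 0.52 × 165 = 243.72.
Difference: 201.9 − 243.72 = -41.82, i.e. -41.8 to one decimal place.
The strong-case type would prefer the pooling outcome.

-41.8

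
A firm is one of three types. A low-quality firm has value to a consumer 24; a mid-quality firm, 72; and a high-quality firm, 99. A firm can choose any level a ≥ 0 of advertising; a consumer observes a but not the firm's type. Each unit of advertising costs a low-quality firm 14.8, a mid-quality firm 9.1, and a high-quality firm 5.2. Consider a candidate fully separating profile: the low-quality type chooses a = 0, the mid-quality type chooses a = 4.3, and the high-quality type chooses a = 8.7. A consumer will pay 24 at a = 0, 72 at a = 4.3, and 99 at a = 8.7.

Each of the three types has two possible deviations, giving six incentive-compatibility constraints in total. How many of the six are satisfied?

Mid-quality (own payoff 72 − 9.1×4.3 = 32.87): to a=0 gives 24 → no gain ✓; to a=8.7 gives 99 − 9.1×8.7 = 19.83 → no gain ✓.
High-quality (own payoff 99 − 5.2×8.7 = 53.76): to a=0 gives 24 → no gain ✓; to a=4.3 gives 72 − 5.2×4.3 = 49.64 → no gain ✓.
Low-quality (own payoff 24): to a=4.3 gives 72 − 14.8×4.3 = 8.36 → no gain ✓; to a=8.7 gives 99 − 14.8×8.7 = -29.76 → no gain ✓.
6 of the 6 constraints hold; this profile is a separating equilibrium.

6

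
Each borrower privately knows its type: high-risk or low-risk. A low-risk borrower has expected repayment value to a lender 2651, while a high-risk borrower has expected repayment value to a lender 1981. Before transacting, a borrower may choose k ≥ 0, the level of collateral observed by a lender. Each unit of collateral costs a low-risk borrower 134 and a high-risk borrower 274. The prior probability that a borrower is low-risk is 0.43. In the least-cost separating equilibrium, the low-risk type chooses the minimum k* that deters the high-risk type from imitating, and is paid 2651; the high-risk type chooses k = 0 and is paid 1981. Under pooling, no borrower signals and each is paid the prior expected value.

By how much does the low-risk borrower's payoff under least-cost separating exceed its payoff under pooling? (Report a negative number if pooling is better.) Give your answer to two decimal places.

Least-cost separating signal: k* solves 1981 = 2651 − 274·k*, so k* = (2651 − 1981)/274 ≈ 2.4453.
Low-risk type's separating payoff: 2651 − 134 × k* = 2651 − 134 × (2651 − 1981)/274 = 2651 − 89780/274 ≈ 2323.3358.
Pooling payoff: 0.43 × 2651 + 0.57 × 1981 = 2269.1.
Difference: 2323.3358 − 2269.1 = 54.2358, i.e. 54.24 to two decimal places.
The low-risk type prefers to separate.

54.24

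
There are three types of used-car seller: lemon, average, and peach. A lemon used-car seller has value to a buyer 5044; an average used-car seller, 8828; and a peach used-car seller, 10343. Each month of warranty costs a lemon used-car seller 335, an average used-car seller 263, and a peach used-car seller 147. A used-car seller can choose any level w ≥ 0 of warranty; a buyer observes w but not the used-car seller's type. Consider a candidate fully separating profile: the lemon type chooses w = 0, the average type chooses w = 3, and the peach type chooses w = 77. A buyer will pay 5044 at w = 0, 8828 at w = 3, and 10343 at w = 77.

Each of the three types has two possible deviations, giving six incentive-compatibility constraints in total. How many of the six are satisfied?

Lemon (own payoff 5044): to w=3 gives 8828 − 335×3 = 7823 → profitable ✗; to w=77 gives 10343 − 335×77 = -15452 → no gain ✓.
Average (own payoff 8828 − 263×3 = 8039): to w=0 gives 5044 → no gain ✓; to w=77 gives 10343 − 263×77 = -9908 → no gain ✓.
Peach (own payoff 10343 − 147×77 = -976): to w=0 gives 5044 → profitable ✗; to w=3 gives 8828 − 147×3 = 8387 → profitable ✗.
3 of the 6 constraints hold; not an equilibrium.

3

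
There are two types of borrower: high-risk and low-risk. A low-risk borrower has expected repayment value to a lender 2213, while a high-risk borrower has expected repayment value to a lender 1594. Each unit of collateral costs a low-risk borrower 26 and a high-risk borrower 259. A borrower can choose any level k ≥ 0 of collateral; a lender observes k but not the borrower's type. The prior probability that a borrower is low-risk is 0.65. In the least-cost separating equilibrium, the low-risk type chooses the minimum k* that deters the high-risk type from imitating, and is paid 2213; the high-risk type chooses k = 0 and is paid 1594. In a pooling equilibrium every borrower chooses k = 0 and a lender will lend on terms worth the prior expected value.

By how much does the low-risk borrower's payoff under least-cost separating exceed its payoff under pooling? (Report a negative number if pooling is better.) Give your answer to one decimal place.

154.5

Least-cost separating signal: k* solves 1594 = 2213 − 259·k*, so k* = (2213 − 1594)/259 ≈ 2.3900.
Low-risk type's separating payoff: 2213 − 26 × k* = 2213 − 26 × (2213 − 1594)/259 = 2213 − 16094/259 ≈ 2150.861.
Pooling payoff: 0.65 × 2213 + 0.35 × 1594 = 1996.35.
Difference: 2150.861 − 1996.35 = 154.511, i.e. 154.5 to one decimal place.
The low-risk type prefers to separate.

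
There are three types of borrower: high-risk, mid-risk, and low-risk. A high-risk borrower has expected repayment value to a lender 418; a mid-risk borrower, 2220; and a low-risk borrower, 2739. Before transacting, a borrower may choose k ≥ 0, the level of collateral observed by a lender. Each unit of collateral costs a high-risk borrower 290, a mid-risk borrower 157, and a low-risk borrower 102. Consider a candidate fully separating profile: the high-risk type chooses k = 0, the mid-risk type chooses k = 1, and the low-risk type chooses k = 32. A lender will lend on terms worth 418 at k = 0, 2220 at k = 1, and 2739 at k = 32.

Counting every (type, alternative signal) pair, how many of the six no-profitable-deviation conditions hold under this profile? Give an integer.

High-risk (own payoff 418): to k=1 gives 2220 − 290×1 = 1930 → profitable ✗; to k=32 gives 2739 − 290×32 = -6541 → no gain ✓.
Mid-risk (own payoff 2220 − 157×1 = 2063): to k=0 gives 418 → no gain ✓; to k=32 gives 2739 − 157×32 = -2285 → no gain ✓.
Low-risk (own payoff 2739 − 102×32 = -525): to k=0 gives 418 → profitable ✗; to k=1 gives 2220 − 102×1 = 2118 → profitable ✗.
3 of the 6 constraints hold; not an equilibrium.

3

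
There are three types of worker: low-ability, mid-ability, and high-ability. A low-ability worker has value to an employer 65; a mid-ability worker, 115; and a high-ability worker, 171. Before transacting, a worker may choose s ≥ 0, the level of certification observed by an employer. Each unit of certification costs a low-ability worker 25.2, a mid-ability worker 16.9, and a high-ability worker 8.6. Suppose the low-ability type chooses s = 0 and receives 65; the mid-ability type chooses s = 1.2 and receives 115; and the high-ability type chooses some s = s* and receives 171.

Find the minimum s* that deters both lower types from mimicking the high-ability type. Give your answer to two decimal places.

4.51

Low-ability type (on-path payoff 65) won't mimic when 65 ≥ 171 − 25.2·s*, i.e. s* ≥ 4.21.
Mid-ability type (on-path payoff 115 − 16.9×1.2 = 94.72) won't mimic when 94.72 ≥ 171 − 16.9·s*, i.e. s* ≥ 4.51.
Both must hold, so s* = max(4.21, 4.51) = 4.51. The mid-ability type's constraint binds.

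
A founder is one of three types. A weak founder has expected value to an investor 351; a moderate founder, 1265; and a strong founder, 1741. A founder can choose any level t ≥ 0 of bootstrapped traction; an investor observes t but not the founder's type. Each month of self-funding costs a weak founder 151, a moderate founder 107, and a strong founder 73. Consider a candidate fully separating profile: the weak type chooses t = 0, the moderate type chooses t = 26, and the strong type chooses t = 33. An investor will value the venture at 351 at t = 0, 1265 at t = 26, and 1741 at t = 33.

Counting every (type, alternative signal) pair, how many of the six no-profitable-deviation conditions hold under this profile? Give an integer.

3

Strong (own payoff 1741 − 73×33 = -668): to t=0 gives 351 → profitable ✗; to t=26 gives 1265 − 73×26 = -633 → profitable ✗.
Moderate (own payoff 1265 − 107×26 = -1517): to t=0 gives 351 → profitable ✗; to t=33 gives 1741 − 107×33 = -1790 → no gain ✓.
Weak (own payoff 351): to t=26 gives 1265 − 151×26 = -2661 → no gain ✓; to t=33 gives 1741 − 151×33 = -3242 → no gain ✓.
3 of the 6 constraints hold; not an equilibrium.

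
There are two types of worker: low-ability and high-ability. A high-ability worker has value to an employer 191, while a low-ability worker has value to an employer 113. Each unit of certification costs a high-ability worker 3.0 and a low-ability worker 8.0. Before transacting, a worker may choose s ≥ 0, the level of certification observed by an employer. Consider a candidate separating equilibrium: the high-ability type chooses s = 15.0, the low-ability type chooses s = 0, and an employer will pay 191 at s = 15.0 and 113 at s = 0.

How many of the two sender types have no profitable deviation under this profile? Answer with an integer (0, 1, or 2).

2

High-ability type: signal → 191 − 3.0 × 15.0 = 146; deviate to 0 → 113. IC holds (146 ≥ 113).
Low-ability type: stay at 0 → 113; mimic → 191 − 8.0 × 15.0 = 71. IC holds (113 ≥ 71).
2 of 2 constraints hold, so this is a separating equilibrium.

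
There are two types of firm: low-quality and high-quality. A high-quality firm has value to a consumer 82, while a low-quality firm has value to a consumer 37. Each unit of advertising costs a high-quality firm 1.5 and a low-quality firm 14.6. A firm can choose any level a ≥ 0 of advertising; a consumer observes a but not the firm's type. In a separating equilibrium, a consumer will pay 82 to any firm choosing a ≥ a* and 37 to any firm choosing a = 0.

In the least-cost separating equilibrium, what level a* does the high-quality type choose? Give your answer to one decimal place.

A low-quality firm choosing a = 0 receives 37.
Imitating at a* instead would pay 82 at cost 14.6·a*, netting 82 − 14.6·a*.
Indifference: 37 = 82 − 14.6·a*, so a* = (82 − 37) / 14.6 ≈ 3.1.
At a* the low-quality type's incentive constraint just binds; the high-quality type strictly prefers a* since its per-unit cost is lower.

3.1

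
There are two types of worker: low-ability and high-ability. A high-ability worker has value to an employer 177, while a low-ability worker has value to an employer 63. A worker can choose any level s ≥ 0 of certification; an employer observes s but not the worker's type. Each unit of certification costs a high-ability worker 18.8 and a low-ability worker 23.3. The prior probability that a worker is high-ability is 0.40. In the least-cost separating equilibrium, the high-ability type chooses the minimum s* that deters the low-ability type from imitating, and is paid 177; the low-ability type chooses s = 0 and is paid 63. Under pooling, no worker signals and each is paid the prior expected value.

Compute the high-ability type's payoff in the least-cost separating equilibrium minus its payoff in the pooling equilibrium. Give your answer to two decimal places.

-23.58

Least-cost separating signal: s* solves 63 = 177 − 23.3·s*, so s* = (177 − 63)/23.3 ≈ 4.8927.
High-ability type's separating payoff: 177 − 18.8 × s* = 177 − 18.8 × (177 − 63)/23.3 = 177 − 2143.2/23.3 ≈ 85.0172.
Pooling payoff: 0.40 × 177 + 0.60 × 63 = 108.6.
Difference: 85.0172 − 108.6 = -23.5828, i.e. -23.58 to two decimal places.
The high-ability type would prefer the pooling outcome.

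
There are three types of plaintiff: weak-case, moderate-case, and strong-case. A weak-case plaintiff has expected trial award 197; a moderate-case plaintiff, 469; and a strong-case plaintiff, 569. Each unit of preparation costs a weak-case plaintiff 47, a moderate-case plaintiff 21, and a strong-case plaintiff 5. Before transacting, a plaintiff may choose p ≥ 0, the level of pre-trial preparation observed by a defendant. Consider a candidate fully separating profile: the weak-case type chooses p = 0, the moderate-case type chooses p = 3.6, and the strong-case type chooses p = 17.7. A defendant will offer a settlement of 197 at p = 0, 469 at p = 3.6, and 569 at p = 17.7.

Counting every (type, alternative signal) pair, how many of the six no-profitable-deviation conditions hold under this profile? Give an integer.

Strong-case (own payoff 569 − 5×17.7 = 480.5): to p=0 gives 197 → no gain ✓; to p=3.6 gives 469 − 5×3.6 = 451 → no gain ✓.
Moderate-case (own payoff 469 − 21×3.6 = 393.4): to p=0 gives 197 → no gain ✓; to p=17.7 gives 569 − 21×17.7 = 197.3 → no gain ✓.
Weak-case (own payoff 197): to p=3.6 gives 469 − 47×3.6 = 299.8 → profitable ✗; to p=17.7 gives 569 − 47×17.7 = -262.9 → no gain ✓.
5 of the 6 constraints hold; not an equilibrium.

5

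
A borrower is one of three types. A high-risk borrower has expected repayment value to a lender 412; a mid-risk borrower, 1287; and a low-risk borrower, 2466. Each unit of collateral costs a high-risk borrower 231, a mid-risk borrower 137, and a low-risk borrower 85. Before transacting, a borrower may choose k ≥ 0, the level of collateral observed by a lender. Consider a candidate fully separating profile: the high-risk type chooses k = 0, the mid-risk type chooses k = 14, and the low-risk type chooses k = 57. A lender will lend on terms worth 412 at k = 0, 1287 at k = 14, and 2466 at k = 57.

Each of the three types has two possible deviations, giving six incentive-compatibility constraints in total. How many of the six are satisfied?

3

Mid-risk (own payoff 1287 − 137×14 = -631): to k=0 gives 412 → profitable ✗; to k=57 gives 2466 − 137×57 = -5343 → no gain ✓.
Low-risk (own payoff 2466 − 85×57 = -2379): to k=0 gives 412 → profitable ✗; to k=14 gives 1287 − 85×14 = 97 → profitable ✗.
High-risk (own payoff 412): to k=14 gives 1287 − 231×14 = -1947 → no gain ✓; to k=57 gives 2466 − 231×57 = -10701 → no gain ✓.
3 of the 6 constraints hold; not an equilibrium.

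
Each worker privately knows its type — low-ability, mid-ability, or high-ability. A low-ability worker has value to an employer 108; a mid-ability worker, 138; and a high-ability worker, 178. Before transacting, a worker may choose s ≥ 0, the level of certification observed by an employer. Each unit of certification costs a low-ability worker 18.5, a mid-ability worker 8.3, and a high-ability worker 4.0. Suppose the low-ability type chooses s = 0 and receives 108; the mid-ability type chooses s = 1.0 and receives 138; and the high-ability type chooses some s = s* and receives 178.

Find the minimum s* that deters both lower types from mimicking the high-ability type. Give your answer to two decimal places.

5.82

Low-ability type (on-path payoff 108) won't mimic when 108 ≥ 178 − 18.5·s*, i.e. s* ≥ 3.78.
Mid-ability type (on-path payoff 138 − 8.3×1.0 = 129.7) won't mimic when 129.7 ≥ 178 − 8.3·s*, i.e. s* ≥ 5.82.
Both must hold, so s* = max(3.78, 5.82) = 5.82. The mid-ability type's constraint binds.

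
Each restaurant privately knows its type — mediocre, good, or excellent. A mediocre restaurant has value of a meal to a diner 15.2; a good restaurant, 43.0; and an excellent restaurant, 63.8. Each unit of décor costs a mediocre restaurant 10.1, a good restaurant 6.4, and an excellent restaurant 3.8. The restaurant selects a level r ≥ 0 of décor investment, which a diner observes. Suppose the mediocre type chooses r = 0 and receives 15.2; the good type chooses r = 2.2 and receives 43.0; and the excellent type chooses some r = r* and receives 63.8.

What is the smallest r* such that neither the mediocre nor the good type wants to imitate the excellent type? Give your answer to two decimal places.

Mediocre type (on-path payoff 15.2) won't mimic when 15.2 ≥ 63.8 − 10.1·r*, i.e. r* ≥ 4.81.
Good type (on-path payoff 43.0 − 6.4×2.2 = 28.92) won't mimic when 28.92 ≥ 63.8 − 6.4·r*, i.e. r* ≥ 5.45.
Both must hold, so r* = max(4.81, 5.45) = 5.45. The good type's constraint binds.

5.45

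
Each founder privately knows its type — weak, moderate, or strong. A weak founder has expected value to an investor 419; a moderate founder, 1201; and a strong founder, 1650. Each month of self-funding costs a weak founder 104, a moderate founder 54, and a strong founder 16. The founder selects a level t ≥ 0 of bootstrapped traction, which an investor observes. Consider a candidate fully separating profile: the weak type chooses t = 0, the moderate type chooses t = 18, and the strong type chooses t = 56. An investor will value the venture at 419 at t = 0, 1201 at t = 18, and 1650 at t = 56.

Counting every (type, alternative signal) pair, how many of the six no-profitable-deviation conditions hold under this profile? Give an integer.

Moderate (own payoff 1201 − 54×18 = 229): to t=0 gives 419 → profitable ✗; to t=56 gives 1650 − 54×56 = -1374 → no gain ✓.
Weak (own payoff 419): to t=18 gives 1201 − 104×18 = -671 → no gain ✓; to t=56 gives 1650 − 104×56 = -4174 → no gain ✓.
Strong (own payoff 1650 − 16×56 = 754): to t=0 gives 419 → no gain ✓; to t=18 gives 1201 − 16×18 = 913 → profitable ✗.
4 of the 6 constraints hold; not an equilibrium.

4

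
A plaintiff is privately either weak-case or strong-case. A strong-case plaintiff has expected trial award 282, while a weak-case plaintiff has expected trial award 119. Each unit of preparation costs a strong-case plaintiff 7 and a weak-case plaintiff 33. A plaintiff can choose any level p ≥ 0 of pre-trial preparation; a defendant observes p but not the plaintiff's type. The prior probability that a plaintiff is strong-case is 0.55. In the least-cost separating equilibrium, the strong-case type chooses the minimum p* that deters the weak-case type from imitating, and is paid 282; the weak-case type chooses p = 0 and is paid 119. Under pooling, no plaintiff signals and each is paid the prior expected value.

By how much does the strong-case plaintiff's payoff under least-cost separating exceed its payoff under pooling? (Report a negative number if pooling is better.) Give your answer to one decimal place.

38.8

Least-cost separating signal: p* solves 119 = 282 − 33·p*, so p* = (282 − 119)/33 ≈ 4.9394.
Strong-case type's separating payoff: 282 − 7 × p* = 282 − 7 × (282 − 119)/33 = 282 − 1141/33 ≈ 247.424.
Pooling payoff: 0.55 × 282 + 0.45 × 119 = 208.65.
Difference: 247.424 − 208.65 = 38.774, i.e. 38.8 to one decimal place.
The strong-case type prefers to separate.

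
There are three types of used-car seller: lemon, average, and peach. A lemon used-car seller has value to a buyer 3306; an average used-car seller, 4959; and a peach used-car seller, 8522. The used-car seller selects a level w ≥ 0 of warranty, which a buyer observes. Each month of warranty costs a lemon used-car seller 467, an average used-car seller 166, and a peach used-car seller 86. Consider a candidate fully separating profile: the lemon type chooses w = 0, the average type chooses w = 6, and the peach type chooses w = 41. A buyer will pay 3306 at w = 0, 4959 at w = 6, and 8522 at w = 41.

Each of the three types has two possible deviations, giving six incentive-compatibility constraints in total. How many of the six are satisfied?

6

Lemon (own payoff 3306): to w=6 gives 4959 − 467×6 = 2157 → no gain ✓; to w=41 gives 8522 − 467×41 = -10625 → no gain ✓.
Average (own payoff 4959 − 166×6 = 3963): to w=0 gives 3306 → no gain ✓; to w=41 gives 8522 − 166×41 = 1716 → no gain ✓.
Peach (own payoff 8522 − 86×41 = 4996): to w=0 gives 3306 → no gain ✓; to w=6 gives 4959 − 86×6 = 4443 → no gain ✓.
6 of the 6 constraints hold; this profile is a separating equilibrium.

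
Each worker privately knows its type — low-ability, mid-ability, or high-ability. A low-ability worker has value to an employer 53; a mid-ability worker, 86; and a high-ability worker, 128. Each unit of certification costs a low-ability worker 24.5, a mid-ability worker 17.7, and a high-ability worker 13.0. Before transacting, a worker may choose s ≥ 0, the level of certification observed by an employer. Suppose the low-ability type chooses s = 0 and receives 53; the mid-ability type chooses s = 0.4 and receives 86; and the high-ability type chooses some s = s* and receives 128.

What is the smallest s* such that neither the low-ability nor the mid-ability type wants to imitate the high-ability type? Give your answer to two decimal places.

Low-ability type (on-path payoff 53) won't mimic when 53 ≥ 128 − 24.5·s*, i.e. s* ≥ 3.06.
Mid-ability type (on-path payoff 86 − 17.7×0.4 = 78.92) won't mimic when 78.92 ≥ 128 − 17.7·s*, i.e. s* ≥ 2.77.
Both must hold, so s* = max(3.06, 2.77) = 3.06. The low-ability type's constraint binds.

3.06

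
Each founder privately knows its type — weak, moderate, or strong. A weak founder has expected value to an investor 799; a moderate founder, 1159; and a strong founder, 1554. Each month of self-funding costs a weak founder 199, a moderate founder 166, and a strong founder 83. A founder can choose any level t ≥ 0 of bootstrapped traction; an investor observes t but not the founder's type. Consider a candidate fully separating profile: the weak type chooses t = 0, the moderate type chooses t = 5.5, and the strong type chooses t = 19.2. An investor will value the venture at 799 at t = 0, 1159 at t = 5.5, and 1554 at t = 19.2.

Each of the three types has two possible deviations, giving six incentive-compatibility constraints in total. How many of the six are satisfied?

3

Moderate (own payoff 1159 − 166×5.5 = 246): to t=0 gives 799 → profitable ✗; to t=19.2 gives 1554 − 166×19.2 = -1633.2 → no gain ✓.
Weak (own payoff 799): to t=5.5 gives 1159 − 199×5.5 = 64.5 → no gain ✓; to t=19.2 gives 1554 − 199×19.2 = -2266.8 → no gain ✓.
Strong (own payoff 1554 − 83×19.2 = -39.6): to t=0 gives 799 → profitable ✗; to t=5.5 gives 1159 − 83×5.5 = 702.5 → profitable ✗.
3 of the 6 constraints hold; not an equilibrium.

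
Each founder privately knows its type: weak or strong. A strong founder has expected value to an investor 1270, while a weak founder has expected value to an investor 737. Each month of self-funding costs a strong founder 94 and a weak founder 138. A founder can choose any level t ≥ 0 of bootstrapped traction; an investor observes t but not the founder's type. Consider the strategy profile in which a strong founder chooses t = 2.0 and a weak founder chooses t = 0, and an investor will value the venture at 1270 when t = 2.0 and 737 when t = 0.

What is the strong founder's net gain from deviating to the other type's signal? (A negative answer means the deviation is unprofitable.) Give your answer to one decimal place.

Playing t = 2.0 the strong founder receives 1270 − 94 × 2.0 = 1082.
Deviating to t = 0 yields 737 instead.
Gain from deviating: 737 − 1082 = -345.0.
The gain is negative, so the strong type's incentive-compatibility constraint is satisfied.

-345.0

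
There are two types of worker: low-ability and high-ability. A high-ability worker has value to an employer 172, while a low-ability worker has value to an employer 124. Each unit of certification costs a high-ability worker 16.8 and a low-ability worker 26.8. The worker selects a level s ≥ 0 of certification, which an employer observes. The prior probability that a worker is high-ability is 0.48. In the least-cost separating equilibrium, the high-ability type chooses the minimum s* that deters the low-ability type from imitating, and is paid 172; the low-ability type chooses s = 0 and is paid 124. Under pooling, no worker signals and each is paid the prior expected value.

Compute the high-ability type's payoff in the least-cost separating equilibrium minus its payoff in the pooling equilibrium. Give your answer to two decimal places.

Least-cost separating signal: s* solves 124 = 172 − 26.8·s*, so s* = (172 − 124)/26.8 ≈ 1.7910.
High-ability type's separating payoff: 172 − 16.8 × s* = 172 − 16.8 × (172 − 124)/26.8 = 172 − 806.4/26.8 ≈ 141.9104.
Pooling payoff: 0.48 × 172 + 0.52 × 124 = 147.04.
Difference: 141.9104 − 147.04 = -5.1296, i.e. -5.13 to two decimal places.
The high-ability type would prefer the pooling outcome.

-5.13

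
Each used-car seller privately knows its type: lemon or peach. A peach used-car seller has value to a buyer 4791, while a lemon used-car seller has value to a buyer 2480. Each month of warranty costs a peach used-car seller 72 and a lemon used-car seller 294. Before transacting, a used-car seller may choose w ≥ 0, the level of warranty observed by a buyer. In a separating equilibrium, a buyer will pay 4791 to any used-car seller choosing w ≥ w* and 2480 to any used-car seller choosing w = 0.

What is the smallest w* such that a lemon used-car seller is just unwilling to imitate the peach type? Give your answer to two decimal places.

A lemon used-car seller choosing w = 0 receives 2480.
Imitating at w* instead would pay 4791 at cost 294·w*, netting 4791 − 294·w*.
Indifference: 2480 = 4791 − 294·w*, so w* = (4791 − 2480) / 294 ≈ 7.86.
At w* the lemon type's incentive constraint just binds; the peach type strictly prefers w* since its per-unit cost is lower.

7.86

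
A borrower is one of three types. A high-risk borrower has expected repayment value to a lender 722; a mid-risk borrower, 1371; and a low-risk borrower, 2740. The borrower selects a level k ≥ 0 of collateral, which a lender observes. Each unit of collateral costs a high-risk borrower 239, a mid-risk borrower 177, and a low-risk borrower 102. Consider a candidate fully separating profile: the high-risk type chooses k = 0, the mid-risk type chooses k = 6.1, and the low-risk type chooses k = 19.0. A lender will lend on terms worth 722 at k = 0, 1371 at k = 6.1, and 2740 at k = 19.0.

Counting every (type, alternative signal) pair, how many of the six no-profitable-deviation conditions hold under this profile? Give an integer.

Mid-risk (own payoff 1371 − 177×6.1 = 291.3): to k=0 gives 722 → profitable ✗; to k=19.0 gives 2740 − 177×19.0 = -623 → no gain ✓.
Low-risk (own payoff 2740 − 102×19.0 = 802): to k=0 gives 722 → no gain ✓; to k=6.1 gives 1371 − 102×6.1 = 748.8 → no gain ✓.
High-risk (own payoff 722): to k=6.1 gives 1371 − 239×6.1 = -86.9 → no gain ✓; to k=19.0 gives 2740 − 239×19.0 = -1801 → no gain ✓.
5 of the 6 constraints hold; not an equilibrium.

5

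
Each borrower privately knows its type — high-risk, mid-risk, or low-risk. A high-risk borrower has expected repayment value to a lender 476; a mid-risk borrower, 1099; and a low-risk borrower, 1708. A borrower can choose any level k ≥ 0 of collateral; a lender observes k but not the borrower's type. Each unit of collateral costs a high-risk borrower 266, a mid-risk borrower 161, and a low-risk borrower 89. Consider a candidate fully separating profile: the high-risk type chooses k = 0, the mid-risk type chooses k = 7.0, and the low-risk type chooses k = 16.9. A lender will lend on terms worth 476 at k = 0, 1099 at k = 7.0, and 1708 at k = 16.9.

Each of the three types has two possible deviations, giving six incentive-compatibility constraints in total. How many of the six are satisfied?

Low-risk (own payoff 1708 − 89×16.9 = 203.9): to k=0 gives 476 → profitable ✗; to k=7.0 gives 1099 − 89×7.0 = 476 → profitable ✗.
Mid-risk (own payoff 1099 − 161×7.0 = -28): to k=0 gives 476 → profitable ✗; to k=16.9 gives 1708 − 161×16.9 = -1012.9 → no gain ✓.
High-risk (own payoff 476): to k=7.0 gives 1099 − 266×7.0 = -763 → no gain ✓; to k=16.9 gives 1708 − 266×16.9 = -2787.4 → no gain ✓.
3 of the 6 constraints hold; not an equilibrium.

3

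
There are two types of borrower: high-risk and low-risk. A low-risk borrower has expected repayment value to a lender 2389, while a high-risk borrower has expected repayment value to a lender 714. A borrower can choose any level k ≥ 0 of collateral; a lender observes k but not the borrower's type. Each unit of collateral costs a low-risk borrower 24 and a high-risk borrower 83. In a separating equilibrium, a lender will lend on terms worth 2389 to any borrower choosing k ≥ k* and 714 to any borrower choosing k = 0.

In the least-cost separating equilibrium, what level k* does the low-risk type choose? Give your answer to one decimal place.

A high-risk borrower choosing k = 0 receives 714.
Imitating at k* instead would pay 2389 at cost 83·k*, netting 2389 − 83·k*.
Indifference: 714 = 2389 − 83·k*, so k* = (2389 − 714) / 83 ≈ 20.2.
At k* the high-risk type's incentive constraint just binds; the low-risk type strictly prefers k* since its per-unit cost is lower.

20.2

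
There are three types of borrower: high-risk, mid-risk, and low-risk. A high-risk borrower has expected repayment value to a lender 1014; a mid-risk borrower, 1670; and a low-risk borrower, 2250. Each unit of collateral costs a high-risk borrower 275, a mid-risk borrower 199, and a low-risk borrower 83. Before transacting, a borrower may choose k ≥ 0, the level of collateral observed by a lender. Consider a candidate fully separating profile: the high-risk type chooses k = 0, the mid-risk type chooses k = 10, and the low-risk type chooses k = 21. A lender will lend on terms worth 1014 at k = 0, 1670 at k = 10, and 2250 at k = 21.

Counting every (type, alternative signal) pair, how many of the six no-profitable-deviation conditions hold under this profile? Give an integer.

3

High-risk (own payoff 1014): to k=10 gives 1670 − 275×10 = -1080 → no gain ✓; to k=21 gives 2250 − 275×21 = -3525 → no gain ✓.
Mid-risk (own payoff 1670 − 199×10 = -320): to k=0 gives 1014 → profitable ✗; to k=21 gives 2250 − 199×21 = -1929 → no gain ✓.
Low-risk (own payoff 2250 − 83×21 = 507): to k=0 gives 1014 → profitable ✗; to k=10 gives 1670 − 83×10 = 840 → profitable ✗.
3 of the 6 constraints hold; not an equilibrium.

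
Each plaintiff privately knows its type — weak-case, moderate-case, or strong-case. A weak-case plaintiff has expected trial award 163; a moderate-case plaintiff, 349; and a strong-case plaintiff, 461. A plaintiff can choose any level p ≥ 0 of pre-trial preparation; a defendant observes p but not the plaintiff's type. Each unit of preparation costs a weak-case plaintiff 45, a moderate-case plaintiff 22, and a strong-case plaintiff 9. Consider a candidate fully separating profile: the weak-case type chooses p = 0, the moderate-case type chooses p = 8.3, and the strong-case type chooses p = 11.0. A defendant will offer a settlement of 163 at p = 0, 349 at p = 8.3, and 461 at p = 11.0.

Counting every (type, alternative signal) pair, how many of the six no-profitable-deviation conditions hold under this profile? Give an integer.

5

Moderate-case (own payoff 349 − 22×8.3 = 166.4): to p=0 gives 163 → no gain ✓; to p=11.0 gives 461 − 22×11.0 = 219 → profitable ✗.
Weak-case (own payoff 163): to p=8.3 gives 349 − 45×8.3 = -24.5 → no gain ✓; to p=11.0 gives 461 − 45×11.0 = -34 → no gain ✓.
Strong-case (own payoff 461 − 9×11.0 = 362): to p=0 gives 163 → no gain ✓; to p=8.3 gives 349 − 9×8.3 = 274.3 → no gain ✓.
5 of the 6 constraints hold; not an equilibrium.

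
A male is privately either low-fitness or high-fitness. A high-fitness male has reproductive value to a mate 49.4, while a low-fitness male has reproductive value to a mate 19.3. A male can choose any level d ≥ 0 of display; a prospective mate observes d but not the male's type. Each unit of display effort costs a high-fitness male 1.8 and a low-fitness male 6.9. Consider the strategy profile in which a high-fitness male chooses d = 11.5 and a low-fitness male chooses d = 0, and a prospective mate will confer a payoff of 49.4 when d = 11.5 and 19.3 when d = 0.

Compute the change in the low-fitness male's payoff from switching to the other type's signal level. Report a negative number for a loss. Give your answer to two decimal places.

Playing d = 0 the low-fitness male receives 19.3.
Deviating to d = 11.5 brings payment 49.4 at cost 6.9 × 11.5 = 79.35, netting -29.95.
Gain from deviating: -29.95 − 19.3 = -49.25.
The gain is negative, so the low-fitness type's incentive-compatibility constraint is satisfied.

-49.25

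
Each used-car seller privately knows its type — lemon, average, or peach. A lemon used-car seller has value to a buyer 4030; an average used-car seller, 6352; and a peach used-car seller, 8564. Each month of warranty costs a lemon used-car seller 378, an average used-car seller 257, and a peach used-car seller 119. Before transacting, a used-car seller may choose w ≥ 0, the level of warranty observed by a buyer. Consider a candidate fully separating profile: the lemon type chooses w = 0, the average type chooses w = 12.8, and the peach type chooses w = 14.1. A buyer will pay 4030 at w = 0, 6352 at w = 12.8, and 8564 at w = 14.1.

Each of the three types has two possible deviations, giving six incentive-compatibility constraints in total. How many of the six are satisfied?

Peach (own payoff 8564 − 119×14.1 = 6886.1): to w=0 gives 4030 → no gain ✓; to w=12.8 gives 6352 − 119×12.8 = 4828.8 → no gain ✓.
Average (own payoff 6352 − 257×12.8 = 3062.4): to w=0 gives 4030 → profitable ✗; to w=14.1 gives 8564 − 257×14.1 = 4940.3 → profitable ✗.
Lemon (own payoff 4030): to w=12.8 gives 6352 − 378×12.8 = 1513.6 → no gain ✓; to w=14.1 gives 8564 − 378×14.1 = 3234.2 → no gain ✓.
4 of the 6 constraints hold; not an equilibrium.

4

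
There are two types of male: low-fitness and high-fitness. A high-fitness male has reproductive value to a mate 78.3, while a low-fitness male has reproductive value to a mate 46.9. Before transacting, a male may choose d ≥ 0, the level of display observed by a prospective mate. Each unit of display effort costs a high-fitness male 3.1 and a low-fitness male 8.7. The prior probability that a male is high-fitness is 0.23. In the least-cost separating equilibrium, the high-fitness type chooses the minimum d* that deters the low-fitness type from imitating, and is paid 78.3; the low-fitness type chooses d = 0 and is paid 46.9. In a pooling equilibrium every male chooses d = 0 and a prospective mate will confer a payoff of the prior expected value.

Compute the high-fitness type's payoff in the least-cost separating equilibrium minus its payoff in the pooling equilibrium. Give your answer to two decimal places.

12.99

Least-cost separating signal: d* solves 46.9 = 78.3 − 8.7·d*, so d* = (78.3 − 46.9)/8.7 ≈ 3.6092.
High-fitness type's separating payoff: 78.3 − 3.1 × d* = 78.3 − 3.1 × (78.3 − 46.9)/8.7 = 78.3 − 97.34/8.7 ≈ 67.1115.
Pooling payoff: 0.23 × 78.3 + 0.77 × 46.9 = 54.122.
Difference: 67.1115 − 54.122 = 12.9895, i.e. 12.99 to two decimal places.
The high-fitness type prefers to separate.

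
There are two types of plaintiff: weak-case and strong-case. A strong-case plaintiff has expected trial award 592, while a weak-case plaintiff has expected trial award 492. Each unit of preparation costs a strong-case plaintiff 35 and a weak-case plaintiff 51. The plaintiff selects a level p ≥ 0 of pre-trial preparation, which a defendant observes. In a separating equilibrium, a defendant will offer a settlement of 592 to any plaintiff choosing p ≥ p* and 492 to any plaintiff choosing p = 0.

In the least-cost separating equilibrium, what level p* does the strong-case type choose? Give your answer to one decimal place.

2.0

A weak-case plaintiff choosing p = 0 receives 492.
Imitating at p* instead would pay 592 at cost 51·p*, netting 592 − 51·p*.
Indifference: 492 = 592 − 51·p*, so p* = (592 − 492) / 51 ≈ 2.0.
At p* the weak-case type's incentive constraint just binds; the strong-case type strictly prefers p* since its per-unit cost is lower.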